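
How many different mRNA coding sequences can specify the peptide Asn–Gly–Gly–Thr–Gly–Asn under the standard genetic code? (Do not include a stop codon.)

Asn: 2 codons.
Gly: 4 codons.
Gly: 4 codons.
Thr: 4 codons.
Gly: 4 codons.
Asn: 2 codons.
2 × 4 × 4 × 4 × 4 × 2 = 1024.

1024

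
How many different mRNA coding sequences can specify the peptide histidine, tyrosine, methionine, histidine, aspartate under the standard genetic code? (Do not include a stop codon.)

His: 2 codons.
Tyr: 2 codons.
Met: 1 codon.
His: 2 codons.
Asp: 2 codons.
2 × 2 × 1 × 2 × 2 = 16.

16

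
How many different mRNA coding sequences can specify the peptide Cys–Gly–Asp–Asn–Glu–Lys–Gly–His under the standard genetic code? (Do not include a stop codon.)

1024

Cys: 2 codons.
Gly: 4 codons.
Asp: 2 codons.
Asn: 2 codons.
Glu: 2 codons.
Lys: 2 codons.
Gly: 4 codons.
His: 2 codons.
2 × 4 × 2 × 2 × 2 × 2 × 4 × 2 = 1024.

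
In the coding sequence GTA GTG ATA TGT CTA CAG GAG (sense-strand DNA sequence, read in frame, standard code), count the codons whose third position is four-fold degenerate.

Codon 1 GTA (Val): third position 4-fold.
Codon 2 GTG (Val): third position 4-fold.
Codon 3 ATA (Ile): third position 3-fold.
Codon 4 TGT (Cys): third position 2-fold.
Codon 5 CTA (Leu): third position 4-fold.
Codon 6 CAG (Gln): third position 2-fold.
Codon 7 GAG (Glu): third position 2-fold.
Four-fold degenerate third positions: 3.

3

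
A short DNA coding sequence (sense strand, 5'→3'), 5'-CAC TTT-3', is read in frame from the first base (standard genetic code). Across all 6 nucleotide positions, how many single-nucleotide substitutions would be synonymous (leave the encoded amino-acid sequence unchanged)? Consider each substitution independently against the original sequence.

2

Codon 1 (CAC, His): 1 synonymous substitution.
Codon 2 (TTT, Phe): 1 synonymous substitution.
Total: 1 + 1 = 2.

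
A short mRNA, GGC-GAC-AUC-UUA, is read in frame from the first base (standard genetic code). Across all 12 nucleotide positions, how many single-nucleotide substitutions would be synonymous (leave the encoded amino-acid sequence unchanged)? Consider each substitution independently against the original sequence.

8

Codon 1 (GGC, Gly): 3 synonymous substitutions.
Codon 2 (GAC, Asp): 1 synonymous substitution.
Codon 3 (AUC, Ile): 2 synonymous substitutions.
Codon 4 (UUA, Leu): 2 synonymous substitutions.
Total: 3 + 1 + 2 + 2 = 8.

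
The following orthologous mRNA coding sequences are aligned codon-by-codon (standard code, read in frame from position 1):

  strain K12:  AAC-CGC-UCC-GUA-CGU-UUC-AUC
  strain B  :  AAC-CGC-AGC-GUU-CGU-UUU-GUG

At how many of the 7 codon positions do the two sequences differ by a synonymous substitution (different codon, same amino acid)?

3

Codon 1: AAC Asn / AAC Asn — identical.
Codon 2: CGC Arg / CGC Arg — identical.
Codon 3: UCC Ser / AGC Ser — synonymous.
Codon 4: GUA Val / GUU Val — synonymous.
Codon 5: CGU Arg / CGU Arg — identical.
Codon 6: UUC Phe / UUU Phe — synonymous.
Codon 7: AUC Ile / GUG Val — nonsynonymous.
Synonymous differences: 3.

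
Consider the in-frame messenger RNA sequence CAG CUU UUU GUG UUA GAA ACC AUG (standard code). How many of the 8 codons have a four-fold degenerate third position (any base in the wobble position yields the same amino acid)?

Codon 1 CAG (Gln): third position 2-fold.
Codon 2 CUU (Leu): third position 4-fold.
Codon 3 UUU (Phe): third position 2-fold.
Codon 4 GUG (Val): third position 4-fold.
Codon 5 UUA (Leu): third position 2-fold.
Codon 6 GAA (Glu): third position 2-fold.
Codon 7 ACC (Thr): third position 4-fold.
Codon 8 AUG (Met): third position 1-fold.
Four-fold degenerate third positions: 3.

3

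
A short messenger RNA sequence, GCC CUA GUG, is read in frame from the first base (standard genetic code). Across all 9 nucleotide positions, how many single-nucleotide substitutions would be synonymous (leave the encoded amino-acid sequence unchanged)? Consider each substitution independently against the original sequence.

Codon 1 (GCC, Ala): 3 synonymous substitutions.
Codon 2 (CUA, Leu): 4 synonymous substitutions.
Codon 3 (GUG, Val): 3 synonymous substitutions.
Total: 3 + 4 + 3 = 10.

10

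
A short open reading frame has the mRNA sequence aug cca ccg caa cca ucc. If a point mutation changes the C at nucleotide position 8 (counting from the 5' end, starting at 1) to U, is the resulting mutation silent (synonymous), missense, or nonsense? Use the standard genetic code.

missense

Position 8 falls in codon 3: CCG → Pro.
After the substitution the codon is CUG → Leu.
Pro ≠ Leu, so this is a missense mutation.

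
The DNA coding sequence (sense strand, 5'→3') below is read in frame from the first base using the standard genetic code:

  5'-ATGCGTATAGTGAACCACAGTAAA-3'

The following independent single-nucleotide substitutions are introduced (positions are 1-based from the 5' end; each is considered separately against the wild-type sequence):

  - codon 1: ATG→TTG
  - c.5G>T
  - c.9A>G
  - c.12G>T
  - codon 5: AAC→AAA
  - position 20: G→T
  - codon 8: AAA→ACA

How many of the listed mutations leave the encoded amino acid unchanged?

Codon 1: ATG (Met) → TTG (Leu) — missense.
Codon 2: CGT (Arg) → CTT (Leu) — missense.
Codon 3: ATA (Ile) → ATG (Met) — missense.
Codon 4: GTG (Val) → GTT (Val) — synonymous.
Codon 5: AAC (Asn) → AAA (Lys) — missense.
Codon 7: AGT (Ser) → ATT (Ile) — missense.
Codon 8: AAA (Lys) → ACA (Thr) — missense.
Synonymous: 1 of 7.

1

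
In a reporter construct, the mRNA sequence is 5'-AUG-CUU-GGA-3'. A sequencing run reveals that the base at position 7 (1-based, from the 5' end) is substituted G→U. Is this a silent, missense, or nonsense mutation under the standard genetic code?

Position 7 falls in codon 3: GGA → Gly.
After the substitution the codon is UGA → Stop.
The new codon is a stop codon, so this is a nonsense mutation.

nonsense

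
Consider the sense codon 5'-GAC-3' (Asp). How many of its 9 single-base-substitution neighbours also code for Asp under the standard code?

1

Position 1: none → 0 synonymous.
Position 2: none → 0 synonymous.
Position 3: GAT → 1 synonymous.
Total: 0 + 0 + 1 = 1.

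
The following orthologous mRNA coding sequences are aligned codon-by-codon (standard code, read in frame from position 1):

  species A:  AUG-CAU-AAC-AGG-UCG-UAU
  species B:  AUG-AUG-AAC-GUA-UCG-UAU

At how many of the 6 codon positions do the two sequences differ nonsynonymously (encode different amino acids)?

Codon 1: AUG Met / AUG Met — identical.
Codon 2: CAU His / AUG Met — nonsynonymous.
Codon 3: AAC Asn / AAC Asn — identical.
Codon 4: AGG Arg / GUA Val — nonsynonymous.
Codon 5: UCG Ser / UCG Ser — identical.
Codon 6: UAU Tyr / UAU Tyr — identical.
Nonsynonymous differences: 2.

2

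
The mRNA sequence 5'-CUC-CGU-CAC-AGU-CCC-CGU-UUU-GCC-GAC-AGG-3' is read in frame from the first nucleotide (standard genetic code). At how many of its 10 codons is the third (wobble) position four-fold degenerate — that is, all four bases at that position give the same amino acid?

Codon 1 CUC (Leu): third position 4-fold.
Codon 2 CGU (Arg): third position 4-fold.
Codon 3 CAC (His): third position 2-fold.
Codon 4 AGU (Ser): third position 2-fold.
Codon 5 CCC (Pro): third position 4-fold.
Codon 6 CGU (Arg): third position 4-fold.
Codon 7 UUU (Phe): third position 2-fold.
Codon 8 GCC (Ala): third position 4-fold.
Codon 9 GAC (Asp): third position 2-fold.
Codon 10 AGG (Arg): third position 2-fold.
Four-fold degenerate third positions: 5.

5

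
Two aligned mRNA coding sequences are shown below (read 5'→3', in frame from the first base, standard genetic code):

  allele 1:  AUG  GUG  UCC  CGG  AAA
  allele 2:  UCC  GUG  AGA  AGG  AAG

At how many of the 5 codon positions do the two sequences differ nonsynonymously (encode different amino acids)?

2

Codon 1: AUG Met / UCC Ser — nonsynonymous.
Codon 2: GUG Val / GUG Val — identical.
Codon 3: UCC Ser / AGA Arg — nonsynonymous.
Codon 4: CGG Arg / AGG Arg — synonymous.
Codon 5: AAA Lys / AAG Lys — synonymous.
Nonsynonymous differences: 2.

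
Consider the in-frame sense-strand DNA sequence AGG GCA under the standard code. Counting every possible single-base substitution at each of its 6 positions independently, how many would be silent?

5

Codon 1 (AGG, Arg): 2 synonymous substitutions.
Codon 2 (GCA, Ala): 3 synonymous substitutions.
Total: 2 + 3 = 5.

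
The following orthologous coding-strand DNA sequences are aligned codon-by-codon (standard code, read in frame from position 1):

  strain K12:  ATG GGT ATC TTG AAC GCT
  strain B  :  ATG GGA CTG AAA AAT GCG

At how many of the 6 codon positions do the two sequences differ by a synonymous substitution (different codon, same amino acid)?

Codon 1: ATG Met / ATG Met — identical.
Codon 2: GGT Gly / GGA Gly — synonymous.
Codon 3: ATC Ile / CTG Leu — nonsynonymous.
Codon 4: TTG Leu / AAA Lys — nonsynonymous.
Codon 5: AAC Asn / AAT Asn — synonymous.
Codon 6: GCT Ala / GCG Ala — synonymous.
Synonymous differences: 3.

3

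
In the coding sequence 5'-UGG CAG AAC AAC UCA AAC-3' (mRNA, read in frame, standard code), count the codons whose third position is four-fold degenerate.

1

Codon 1 UGG (Trp): third position 1-fold.
Codon 2 CAG (Gln): third position 2-fold.
Codon 3 AAC (Asn): third position 2-fold.
Codon 4 AAC (Asn): third position 2-fold.
Codon 5 UCA (Ser): third position 4-fold.
Codon 6 AAC (Asn): third position 2-fold.
Four-fold degenerate third positions: 1.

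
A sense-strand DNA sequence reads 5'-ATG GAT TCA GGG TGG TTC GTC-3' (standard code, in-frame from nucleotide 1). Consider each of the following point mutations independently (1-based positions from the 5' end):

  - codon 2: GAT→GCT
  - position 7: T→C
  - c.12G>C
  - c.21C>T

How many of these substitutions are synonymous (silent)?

Codon 2: GAT (Asp) → GCT (Ala) — missense.
Codon 3: TCA (Ser) → CCA (Pro) — missense.
Codon 4: GGG (Gly) → GGC (Gly) — synonymous.
Codon 7: GTC (Val) → GTT (Val) — synonymous.
Synonymous: 2 of 4.

2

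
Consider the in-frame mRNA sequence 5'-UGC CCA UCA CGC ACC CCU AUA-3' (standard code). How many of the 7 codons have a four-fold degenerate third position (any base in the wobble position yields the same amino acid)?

5

Codon 1 UGC (Cys): third position 2-fold.
Codon 2 CCA (Pro): third position 4-fold.
Codon 3 UCA (Ser): third position 4-fold.
Codon 4 CGC (Arg): third position 4-fold.
Codon 5 ACC (Thr): third position 4-fold.
Codon 6 CCU (Pro): third position 4-fold.
Codon 7 AUA (Ile): third position 3-fold.
Four-fold degenerate third positions: 5.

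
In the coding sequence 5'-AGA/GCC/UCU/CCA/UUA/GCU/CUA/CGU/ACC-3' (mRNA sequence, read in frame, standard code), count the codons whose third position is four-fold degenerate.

7

Codon 1 AGA (Arg): third position 2-fold.
Codon 2 GCC (Ala): third position 4-fold.
Codon 3 UCU (Ser): third position 4-fold.
Codon 4 CCA (Pro): third position 4-fold.
Codon 5 UUA (Leu): third position 2-fold.
Codon 6 GCU (Ala): third position 4-fold.
Codon 7 CUA (Leu): third position 4-fold.
Codon 8 CGU (Arg): third position 4-fold.
Codon 9 ACC (Thr): third position 4-fold.
Four-fold degenerate third positions: 7.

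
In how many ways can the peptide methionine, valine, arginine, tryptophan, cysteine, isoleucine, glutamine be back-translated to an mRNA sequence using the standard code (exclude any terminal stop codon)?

Met: 1 codon.
Val: 4 codons.
Arg: 6 codons.
Trp: 1 codon.
Cys: 2 codons.
Ile: 3 codons.
Gln: 2 codons.
1 × 4 × 6 × 1 × 2 × 3 × 2 = 288.

288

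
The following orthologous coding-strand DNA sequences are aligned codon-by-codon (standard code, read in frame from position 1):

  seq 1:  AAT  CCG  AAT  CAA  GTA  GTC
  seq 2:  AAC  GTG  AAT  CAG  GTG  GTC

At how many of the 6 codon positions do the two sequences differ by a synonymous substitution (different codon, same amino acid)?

3

Codon 1: AAT Asn / AAC Asn — synonymous.
Codon 2: CCG Pro / GTG Val — nonsynonymous.
Codon 3: AAT Asn / AAT Asn — identical.
Codon 4: CAA Gln / CAG Gln — synonymous.
Codon 5: GTA Val / GTG Val — synonymous.
Codon 6: GTC Val / GTC Val — identical.
Synonymous differences: 3.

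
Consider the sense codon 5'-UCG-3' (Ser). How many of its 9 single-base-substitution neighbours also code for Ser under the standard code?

Position 1: none → 0 synonymous.
Position 2: none → 0 synonymous.
Position 3: UCU, UCC, UCA → 3 synonymous.
Total: 0 + 0 + 3 = 3.

3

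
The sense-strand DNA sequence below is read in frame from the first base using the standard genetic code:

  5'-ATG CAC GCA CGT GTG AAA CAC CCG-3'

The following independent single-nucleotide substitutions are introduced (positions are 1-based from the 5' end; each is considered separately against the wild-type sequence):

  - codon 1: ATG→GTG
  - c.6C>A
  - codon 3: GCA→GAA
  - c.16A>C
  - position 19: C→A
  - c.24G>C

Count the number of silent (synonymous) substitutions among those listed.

1

Codon 1: ATG (Met) → GTG (Val) — missense.
Codon 2: CAC (His) → CAA (Gln) — missense.
Codon 3: GCA (Ala) → GAA (Glu) — missense.
Codon 6: AAA (Lys) → CAA (Gln) — missense.
Codon 7: CAC (His) → AAC (Asn) — missense.
Codon 8: CCG (Pro) → CCC (Pro) — synonymous.
Synonymous: 1 of 6.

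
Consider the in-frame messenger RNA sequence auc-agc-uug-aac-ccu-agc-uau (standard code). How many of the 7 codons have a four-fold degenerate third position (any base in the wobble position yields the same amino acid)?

1

Codon 1 AUC (Ile): third position 3-fold.
Codon 2 AGC (Ser): third position 2-fold.
Codon 3 UUG (Leu): third position 2-fold.
Codon 4 AAC (Asn): third position 2-fold.
Codon 5 CCU (Pro): third position 4-fold.
Codon 6 AGC (Ser): third position 2-fold.
Codon 7 UAU (Tyr): third position 2-fold.
Four-fold degenerate third positions: 1.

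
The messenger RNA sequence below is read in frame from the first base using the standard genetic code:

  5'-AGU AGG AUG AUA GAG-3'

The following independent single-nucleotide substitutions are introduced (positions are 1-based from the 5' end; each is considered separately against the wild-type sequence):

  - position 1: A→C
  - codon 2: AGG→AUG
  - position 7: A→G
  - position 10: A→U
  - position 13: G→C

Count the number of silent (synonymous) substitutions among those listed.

Codon 1: AGU (Ser) → CGU (Arg) — missense.
Codon 2: AGG (Arg) → AUG (Met) — missense.
Codon 3: AUG (Met) → GUG (Val) — missense.
Codon 4: AUA (Ile) → UUA (Leu) — missense.
Codon 5: GAG (Glu) → CAG (Gln) — missense.
Synonymous: 0 of 5.

0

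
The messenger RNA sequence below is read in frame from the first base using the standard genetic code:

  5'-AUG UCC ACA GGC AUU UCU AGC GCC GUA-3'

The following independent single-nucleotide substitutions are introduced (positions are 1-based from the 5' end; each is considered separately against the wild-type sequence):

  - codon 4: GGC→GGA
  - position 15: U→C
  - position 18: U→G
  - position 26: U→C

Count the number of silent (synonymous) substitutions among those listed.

3

Codon 4: GGC (Gly) → GGA (Gly) — synonymous.
Codon 5: AUU (Ile) → AUC (Ile) — synonymous.
Codon 6: UCU (Ser) → UCG (Ser) — synonymous.
Codon 9: GUA (Val) → GCA (Ala) — missense.
Synonymous: 3 of 4.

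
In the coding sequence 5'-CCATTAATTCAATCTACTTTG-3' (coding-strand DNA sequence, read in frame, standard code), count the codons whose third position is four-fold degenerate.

Codon 1 CCA (Pro): third position 4-fold.
Codon 2 TTA (Leu): third position 2-fold.
Codon 3 ATT (Ile): third position 3-fold.
Codon 4 CAA (Gln): third position 2-fold.
Codon 5 TCT (Ser): third position 4-fold.
Codon 6 ACT (Thr): third position 4-fold.
Codon 7 TTG (Leu): third position 2-fold.
Four-fold degenerate third positions: 3.

3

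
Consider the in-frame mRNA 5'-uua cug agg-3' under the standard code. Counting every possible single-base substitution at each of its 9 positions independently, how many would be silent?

8

Codon 1 (UUA, Leu): 2 synonymous substitutions.
Codon 2 (CUG, Leu): 4 synonymous substitutions.
Codon 3 (AGG, Arg): 2 synonymous substitutions.
Total: 2 + 4 + 2 = 8.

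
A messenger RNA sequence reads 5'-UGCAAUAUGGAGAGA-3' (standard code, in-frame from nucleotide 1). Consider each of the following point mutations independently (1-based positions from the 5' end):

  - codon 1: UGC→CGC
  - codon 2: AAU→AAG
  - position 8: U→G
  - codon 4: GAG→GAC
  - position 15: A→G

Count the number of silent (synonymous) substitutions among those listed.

Codon 1: UGC (Cys) → CGC (Arg) — missense.
Codon 2: AAU (Asn) → AAG (Lys) — missense.
Codon 3: AUG (Met) → AGG (Arg) — missense.
Codon 4: GAG (Glu) → GAC (Asp) — missense.
Codon 5: AGA (Arg) → AGG (Arg) — synonymous.
Synonymous: 1 of 5.

1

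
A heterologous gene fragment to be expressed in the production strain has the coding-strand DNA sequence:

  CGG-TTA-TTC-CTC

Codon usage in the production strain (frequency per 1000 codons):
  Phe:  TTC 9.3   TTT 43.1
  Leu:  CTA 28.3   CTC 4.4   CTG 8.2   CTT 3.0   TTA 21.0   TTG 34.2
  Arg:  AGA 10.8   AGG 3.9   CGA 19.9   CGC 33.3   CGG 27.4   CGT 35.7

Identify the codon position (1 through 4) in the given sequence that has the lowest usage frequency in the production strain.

Codon 1 CGG (Arg): 27.4 per 1000.
Codon 2 TTA (Leu): 21.0 per 1000.
Codon 3 TTC (Phe): 9.3 per 1000.
Codon 4 CTC (Leu): 4.4 per 1000.
Lowest frequency is 4.4 at codon 4.

4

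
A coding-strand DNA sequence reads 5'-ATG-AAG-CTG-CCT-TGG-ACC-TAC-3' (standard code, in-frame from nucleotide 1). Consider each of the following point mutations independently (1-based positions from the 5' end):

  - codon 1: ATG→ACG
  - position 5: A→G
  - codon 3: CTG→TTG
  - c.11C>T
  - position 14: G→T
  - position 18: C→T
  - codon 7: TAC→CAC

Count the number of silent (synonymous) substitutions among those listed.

Codon 1: ATG (Met) → ACG (Thr) — missense.
Codon 2: AAG (Lys) → AGG (Arg) — missense.
Codon 3: CTG (Leu) → TTG (Leu) — synonymous.
Codon 4: CCT (Pro) → CTT (Leu) — missense.
Codon 5: TGG (Trp) → TTG (Leu) — missense.
Codon 6: ACC (Thr) → ACT (Thr) — synonymous.
Codon 7: TAC (Tyr) → CAC (His) — missense.
Synonymous: 2 of 7.

2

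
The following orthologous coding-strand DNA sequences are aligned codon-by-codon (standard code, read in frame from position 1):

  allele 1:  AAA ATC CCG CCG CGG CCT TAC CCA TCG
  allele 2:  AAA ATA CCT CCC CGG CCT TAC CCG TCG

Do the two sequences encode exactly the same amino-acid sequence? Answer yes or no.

yes

Codon 1: AAA Lys / AAA Lys — identical.
Codon 2: ATC Ile / ATA Ile — synonymous.
Codon 3: CCG Pro / CCT Pro — synonymous.
Codon 4: CCG Pro / CCC Pro — synonymous.
Codon 5: CGG Arg / CGG Arg — identical.
Codon 6: CCT Pro / CCT Pro — identical.
Codon 7: TAC Tyr / TAC Tyr — identical.
Codon 8: CCA Pro / CCG Pro — synonymous.
Codon 9: TCG Ser / TCG Ser — identical.
Nonsynonymous differences: 0 → same protein.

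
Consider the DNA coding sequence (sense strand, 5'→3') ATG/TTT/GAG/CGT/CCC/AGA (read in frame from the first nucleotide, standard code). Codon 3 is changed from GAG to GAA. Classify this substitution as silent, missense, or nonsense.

Position 9 falls in codon 3: GAG → Glu.
After the substitution the codon is GAA → Glu.
Both encode Glu, so the change is synonymous.

silent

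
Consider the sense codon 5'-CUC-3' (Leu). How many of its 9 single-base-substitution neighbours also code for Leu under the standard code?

Position 1: none → 0 synonymous.
Position 2: none → 0 synonymous.
Position 3: CUU, CUA, CUG → 3 synonymous.
Total: 0 + 0 + 3 = 3.

3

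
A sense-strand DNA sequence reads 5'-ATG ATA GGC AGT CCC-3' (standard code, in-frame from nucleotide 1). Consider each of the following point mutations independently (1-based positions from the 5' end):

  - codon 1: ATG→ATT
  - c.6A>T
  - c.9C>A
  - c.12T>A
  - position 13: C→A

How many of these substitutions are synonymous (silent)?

Codon 1: ATG (Met) → ATT (Ile) — missense.
Codon 2: ATA (Ile) → ATT (Ile) — synonymous.
Codon 3: GGC (Gly) → GGA (Gly) — synonymous.
Codon 4: AGT (Ser) → AGA (Arg) — missense.
Codon 5: CCC (Pro) → ACC (Thr) — missense.
Synonymous: 2 of 5.

2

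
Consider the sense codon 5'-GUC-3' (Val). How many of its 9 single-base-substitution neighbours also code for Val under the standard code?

Position 1: none → 0 synonymous.
Position 2: none → 0 synonymous.
Position 3: GUU, GUA, GUG → 3 synonymous.
Total: 0 + 0 + 3 = 3.

3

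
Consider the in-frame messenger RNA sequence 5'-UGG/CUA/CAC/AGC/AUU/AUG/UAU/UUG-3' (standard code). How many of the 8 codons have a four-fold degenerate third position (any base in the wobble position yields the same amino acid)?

1

Codon 1 UGG (Trp): third position 1-fold.
Codon 2 CUA (Leu): third position 4-fold.
Codon 3 CAC (His): third position 2-fold.
Codon 4 AGC (Ser): third position 2-fold.
Codon 5 AUU (Ile): third position 3-fold.
Codon 6 AUG (Met): third position 1-fold.
Codon 7 UAU (Tyr): third position 2-fold.
Codon 8 UUG (Leu): third position 2-fold.
Four-fold degenerate third positions: 1.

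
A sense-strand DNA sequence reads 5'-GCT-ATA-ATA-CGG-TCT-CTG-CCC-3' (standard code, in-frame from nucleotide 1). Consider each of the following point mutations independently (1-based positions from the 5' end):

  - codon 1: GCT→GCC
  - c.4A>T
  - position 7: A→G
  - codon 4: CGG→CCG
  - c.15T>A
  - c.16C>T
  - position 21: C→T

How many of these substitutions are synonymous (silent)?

4

Codon 1: GCT (Ala) → GCC (Ala) — synonymous.
Codon 2: ATA (Ile) → TTA (Leu) — missense.
Codon 3: ATA (Ile) → GTA (Val) — missense.
Codon 4: CGG (Arg) → CCG (Pro) — missense.
Codon 5: TCT (Ser) → TCA (Ser) — synonymous.
Codon 6: CTG (Leu) → TTG (Leu) — synonymous.
Codon 7: CCC (Pro) → CCT (Pro) — synonymous.
Synonymous: 4 of 7.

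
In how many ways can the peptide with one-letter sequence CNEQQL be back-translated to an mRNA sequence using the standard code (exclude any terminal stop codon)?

192

Cys: 2 codons.
Asn: 2 codons.
Glu: 2 codons.
Gln: 2 codons.
Gln: 2 codons.
Leu: 6 codons.
2 × 2 × 2 × 2 × 2 × 6 = 192.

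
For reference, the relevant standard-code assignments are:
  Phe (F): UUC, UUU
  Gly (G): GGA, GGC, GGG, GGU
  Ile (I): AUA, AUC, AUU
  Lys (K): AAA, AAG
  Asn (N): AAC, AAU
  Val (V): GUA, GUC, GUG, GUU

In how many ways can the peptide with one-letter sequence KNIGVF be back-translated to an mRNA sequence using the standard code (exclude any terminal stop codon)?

Lys: 2 codons.
Asn: 2 codons.
Ile: 3 codons.
Gly: 4 codons.
Val: 4 codons.
Phe: 2 codons.
2 × 2 × 3 × 4 × 4 × 2 = 384.

384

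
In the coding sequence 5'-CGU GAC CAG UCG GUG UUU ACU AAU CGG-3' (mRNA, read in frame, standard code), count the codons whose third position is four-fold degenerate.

5

Codon 1 CGU (Arg): third position 4-fold.
Codon 2 GAC (Asp): third position 2-fold.
Codon 3 CAG (Gln): third position 2-fold.
Codon 4 UCG (Ser): third position 4-fold.
Codon 5 GUG (Val): third position 4-fold.
Codon 6 UUU (Phe): third position 2-fold.
Codon 7 ACU (Thr): third position 4-fold.
Codon 8 AAU (Asn): third position 2-fold.
Codon 9 CGG (Arg): third position 4-fold.
Four-fold degenerate third positions: 5.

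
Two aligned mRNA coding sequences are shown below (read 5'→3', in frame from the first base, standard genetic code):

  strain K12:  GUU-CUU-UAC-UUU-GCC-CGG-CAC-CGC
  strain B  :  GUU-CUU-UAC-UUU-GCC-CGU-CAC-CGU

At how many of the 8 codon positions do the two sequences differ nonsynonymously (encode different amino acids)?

Codon 1: GUU Val / GUU Val — identical.
Codon 2: CUU Leu / CUU Leu — identical.
Codon 3: UAC Tyr / UAC Tyr — identical.
Codon 4: UUU Phe / UUU Phe — identical.
Codon 5: GCC Ala / GCC Ala — identical.
Codon 6: CGG Arg / CGU Arg — synonymous.
Codon 7: CAC His / CAC His — identical.
Codon 8: CGC Arg / CGU Arg — synonymous.
Nonsynonymous differences: 0.

0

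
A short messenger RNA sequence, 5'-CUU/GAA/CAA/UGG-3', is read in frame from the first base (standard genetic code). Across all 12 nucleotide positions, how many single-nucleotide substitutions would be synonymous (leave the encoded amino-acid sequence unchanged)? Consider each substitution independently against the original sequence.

Codon 1 (CUU, Leu): 3 synonymous substitutions.
Codon 2 (GAA, Glu): 1 synonymous substitution.
Codon 3 (CAA, Gln): 1 synonymous substitution.
Codon 4 (UGG, Trp): 0 synonymous substitutions.
Total: 3 + 1 + 1 + 0 = 5.

5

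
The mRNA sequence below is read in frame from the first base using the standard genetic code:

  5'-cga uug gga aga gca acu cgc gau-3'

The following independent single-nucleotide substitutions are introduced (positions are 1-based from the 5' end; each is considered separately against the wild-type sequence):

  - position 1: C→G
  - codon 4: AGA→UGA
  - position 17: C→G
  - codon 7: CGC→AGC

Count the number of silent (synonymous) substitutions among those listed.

Codon 1: CGA (Arg) → GGA (Gly) — missense.
Codon 4: AGA (Arg) → UGA (Stop) — nonsense.
Codon 6: ACU (Thr) → AGU (Ser) — missense.
Codon 7: CGC (Arg) → AGC (Ser) — missense.
Synonymous: 0 of 4.

0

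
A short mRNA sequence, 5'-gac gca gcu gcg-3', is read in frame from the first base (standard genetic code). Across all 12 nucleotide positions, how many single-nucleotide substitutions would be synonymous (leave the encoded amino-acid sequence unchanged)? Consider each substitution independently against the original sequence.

Codon 1 (GAC, Asp): 1 synonymous substitution.
Codon 2 (GCA, Ala): 3 synonymous substitutions.
Codon 3 (GCU, Ala): 3 synonymous substitutions.
Codon 4 (GCG, Ala): 3 synonymous substitutions.
Total: 1 + 3 + 3 + 3 = 10.

10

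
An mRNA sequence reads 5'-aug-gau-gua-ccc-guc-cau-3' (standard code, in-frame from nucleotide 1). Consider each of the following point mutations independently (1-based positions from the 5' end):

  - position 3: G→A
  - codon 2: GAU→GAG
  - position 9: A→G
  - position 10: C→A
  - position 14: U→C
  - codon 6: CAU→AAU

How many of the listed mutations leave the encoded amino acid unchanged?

Codon 1: AUG (Met) → AUA (Ile) — missense.
Codon 2: GAU (Asp) → GAG (Glu) — missense.
Codon 3: GUA (Val) → GUG (Val) — synonymous.
Codon 4: CCC (Pro) → ACC (Thr) — missense.
Codon 5: GUC (Val) → GCC (Ala) — missense.
Codon 6: CAU (His) → AAU (Asn) — missense.
Synonymous: 1 of 6.

1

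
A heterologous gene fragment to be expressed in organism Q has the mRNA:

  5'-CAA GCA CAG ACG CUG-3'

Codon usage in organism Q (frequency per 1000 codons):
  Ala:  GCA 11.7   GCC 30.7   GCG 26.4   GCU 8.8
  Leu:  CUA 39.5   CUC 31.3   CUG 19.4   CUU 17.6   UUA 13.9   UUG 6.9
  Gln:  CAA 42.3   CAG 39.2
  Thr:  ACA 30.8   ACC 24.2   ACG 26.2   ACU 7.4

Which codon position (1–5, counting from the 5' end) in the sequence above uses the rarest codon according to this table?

Codon 1 CAA (Gln): 42.3 per 1000.
Codon 2 GCA (Ala): 11.7 per 1000.
Codon 3 CAG (Gln): 39.2 per 1000.
Codon 4 ACG (Thr): 26.2 per 1000.
Codon 5 CUG (Leu): 19.4 per 1000.
Lowest frequency is 11.7 at codon 2.

2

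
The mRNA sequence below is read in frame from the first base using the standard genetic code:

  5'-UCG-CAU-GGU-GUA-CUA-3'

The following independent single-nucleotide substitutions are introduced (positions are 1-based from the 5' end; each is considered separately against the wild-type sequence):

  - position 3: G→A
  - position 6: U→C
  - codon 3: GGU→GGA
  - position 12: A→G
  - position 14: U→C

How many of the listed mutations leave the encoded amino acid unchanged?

Codon 1: UCG (Ser) → UCA (Ser) — synonymous.
Codon 2: CAU (His) → CAC (His) — synonymous.
Codon 3: GGU (Gly) → GGA (Gly) — synonymous.
Codon 4: GUA (Val) → GUG (Val) — synonymous.
Codon 5: CUA (Leu) → CCA (Pro) — missense.
Synonymous: 4 of 5.

4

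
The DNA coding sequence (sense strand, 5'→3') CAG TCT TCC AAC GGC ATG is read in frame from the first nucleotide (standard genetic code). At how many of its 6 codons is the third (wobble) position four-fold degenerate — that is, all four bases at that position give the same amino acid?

Codon 1 CAG (Gln): third position 2-fold.
Codon 2 TCT (Ser): third position 4-fold.
Codon 3 TCC (Ser): third position 4-fold.
Codon 4 AAC (Asn): third position 2-fold.
Codon 5 GGC (Gly): third position 4-fold.
Codon 6 ATG (Met): third position 1-fold.
Four-fold degenerate third positions: 3.

3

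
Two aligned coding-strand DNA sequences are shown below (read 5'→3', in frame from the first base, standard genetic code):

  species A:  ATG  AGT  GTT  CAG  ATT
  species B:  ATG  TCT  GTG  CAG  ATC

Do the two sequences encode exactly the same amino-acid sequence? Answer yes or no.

yes

Codon 1: ATG Met / ATG Met — identical.
Codon 2: AGT Ser / TCT Ser — synonymous.
Codon 3: GTT Val / GTG Val — synonymous.
Codon 4: CAG Gln / CAG Gln — identical.
Codon 5: ATT Ile / ATC Ile — synonymous.
Nonsynonymous differences: 0 → same protein.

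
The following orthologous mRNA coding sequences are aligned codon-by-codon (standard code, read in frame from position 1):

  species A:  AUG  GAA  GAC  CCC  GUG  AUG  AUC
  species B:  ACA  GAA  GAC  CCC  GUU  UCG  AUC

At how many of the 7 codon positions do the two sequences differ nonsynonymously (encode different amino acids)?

Codon 1: AUG Met / ACA Thr — nonsynonymous.
Codon 2: GAA Glu / GAA Glu — identical.
Codon 3: GAC Asp / GAC Asp — identical.
Codon 4: CCC Pro / CCC Pro — identical.
Codon 5: GUG Val / GUU Val — synonymous.
Codon 6: AUG Met / UCG Ser — nonsynonymous.
Codon 7: AUC Ile / AUC Ile — identical.
Nonsynonymous differences: 2.

2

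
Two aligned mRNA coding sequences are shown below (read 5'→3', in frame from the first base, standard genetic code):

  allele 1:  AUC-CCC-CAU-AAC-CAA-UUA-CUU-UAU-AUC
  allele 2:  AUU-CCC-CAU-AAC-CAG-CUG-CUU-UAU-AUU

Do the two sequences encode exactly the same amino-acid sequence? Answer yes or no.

Codon 1: AUC Ile / AUU Ile — synonymous.
Codon 2: CCC Pro / CCC Pro — identical.
Codon 3: CAU His / CAU His — identical.
Codon 4: AAC Asn / AAC Asn — identical.
Codon 5: CAA Gln / CAG Gln — synonymous.
Codon 6: UUA Leu / CUG Leu — synonymous.
Codon 7: CUU Leu / CUU Leu — identical.
Codon 8: UAU Tyr / UAU Tyr — identical.
Codon 9: AUC Ile / AUU Ile — synonymous.
Nonsynonymous differences: 0 → same protein.

yes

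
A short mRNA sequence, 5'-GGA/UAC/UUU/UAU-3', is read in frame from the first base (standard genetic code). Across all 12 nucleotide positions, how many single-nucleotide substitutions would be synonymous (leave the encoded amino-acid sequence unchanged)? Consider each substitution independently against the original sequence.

Codon 1 (GGA, Gly): 3 synonymous substitutions.
Codon 2 (UAC, Tyr): 1 synonymous substitution.
Codon 3 (UUU, Phe): 1 synonymous substitution.
Codon 4 (UAU, Tyr): 1 synonymous substitution.
Total: 3 + 1 + 1 + 1 = 6.

6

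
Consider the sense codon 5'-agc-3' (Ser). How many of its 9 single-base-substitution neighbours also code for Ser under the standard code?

1

Position 1: none → 0 synonymous.
Position 2: none → 0 synonymous.
Position 3: AGT → 1 synonymous.
Total: 0 + 0 + 1 = 1.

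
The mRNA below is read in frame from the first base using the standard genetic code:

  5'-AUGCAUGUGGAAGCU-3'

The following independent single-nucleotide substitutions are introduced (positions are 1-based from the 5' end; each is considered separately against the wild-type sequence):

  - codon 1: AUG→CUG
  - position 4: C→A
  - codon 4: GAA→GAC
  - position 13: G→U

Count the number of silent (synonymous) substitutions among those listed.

Codon 1: AUG (Met) → CUG (Leu) — missense.
Codon 2: CAU (His) → AAU (Asn) — missense.
Codon 4: GAA (Glu) → GAC (Asp) — missense.
Codon 5: GCU (Ala) → UCU (Ser) — missense.
Synonymous: 0 of 4.

0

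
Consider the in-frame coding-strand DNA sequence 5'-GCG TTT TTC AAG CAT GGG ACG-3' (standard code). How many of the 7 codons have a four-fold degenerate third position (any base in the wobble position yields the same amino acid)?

Codon 1 GCG (Ala): third position 4-fold.
Codon 2 TTT (Phe): third position 2-fold.
Codon 3 TTC (Phe): third position 2-fold.
Codon 4 AAG (Lys): third position 2-fold.
Codon 5 CAT (His): third position 2-fold.
Codon 6 GGG (Gly): third position 4-fold.
Codon 7 ACG (Thr): third position 4-fold.
Four-fold degenerate third positions: 3.

3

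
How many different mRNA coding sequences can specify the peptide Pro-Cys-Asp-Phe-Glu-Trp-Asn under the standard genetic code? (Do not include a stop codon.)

128

Pro: 4 codons.
Cys: 2 codons.
Asp: 2 codons.
Phe: 2 codons.
Glu: 2 codons.
Trp: 1 codon.
Asn: 2 codons.
4 × 2 × 2 × 2 × 2 × 1 × 2 = 128.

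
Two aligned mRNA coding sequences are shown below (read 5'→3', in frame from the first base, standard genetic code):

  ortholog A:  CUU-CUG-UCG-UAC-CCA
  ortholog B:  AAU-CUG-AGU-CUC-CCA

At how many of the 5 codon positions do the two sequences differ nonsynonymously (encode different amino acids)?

2

Codon 1: CUU Leu / AAU Asn — nonsynonymous.
Codon 2: CUG Leu / CUG Leu — identical.
Codon 3: UCG Ser / AGU Ser — synonymous.
Codon 4: UAC Tyr / CUC Leu — nonsynonymous.
Codon 5: CCA Pro / CCA Pro — identical.
Nonsynonymous differences: 2.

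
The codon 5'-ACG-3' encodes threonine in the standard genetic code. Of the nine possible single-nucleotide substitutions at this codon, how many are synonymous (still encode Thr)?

Position 1: none → 0 synonymous.
Position 2: none → 0 synonymous.
Position 3: ACT, ACC, ACA → 3 synonymous.
Total: 0 + 0 + 3 = 3.

3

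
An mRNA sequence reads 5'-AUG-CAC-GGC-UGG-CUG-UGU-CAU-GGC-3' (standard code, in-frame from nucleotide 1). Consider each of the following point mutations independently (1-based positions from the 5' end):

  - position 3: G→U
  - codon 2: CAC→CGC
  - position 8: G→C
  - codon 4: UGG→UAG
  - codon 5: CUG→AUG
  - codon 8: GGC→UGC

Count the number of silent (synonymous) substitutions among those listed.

Codon 1: AUG (Met) → AUU (Ile) — missense.
Codon 2: CAC (His) → CGC (Arg) — missense.
Codon 3: GGC (Gly) → GCC (Ala) — missense.
Codon 4: UGG (Trp) → UAG (Stop) — nonsense.
Codon 5: CUG (Leu) → AUG (Met) — missense.
Codon 8: GGC (Gly) → UGC (Cys) — missense.
Synonymous: 0 of 6.

0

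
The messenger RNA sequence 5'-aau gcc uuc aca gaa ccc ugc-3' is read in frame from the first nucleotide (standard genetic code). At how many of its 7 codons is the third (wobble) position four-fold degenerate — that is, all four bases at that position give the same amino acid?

Codon 1 AAU (Asn): third position 2-fold.
Codon 2 GCC (Ala): third position 4-fold.
Codon 3 UUC (Phe): third position 2-fold.
Codon 4 ACA (Thr): third position 4-fold.
Codon 5 GAA (Glu): third position 2-fold.
Codon 6 CCC (Pro): third position 4-fold.
Codon 7 UGC (Cys): third position 2-fold.
Four-fold degenerate third positions: 3.

3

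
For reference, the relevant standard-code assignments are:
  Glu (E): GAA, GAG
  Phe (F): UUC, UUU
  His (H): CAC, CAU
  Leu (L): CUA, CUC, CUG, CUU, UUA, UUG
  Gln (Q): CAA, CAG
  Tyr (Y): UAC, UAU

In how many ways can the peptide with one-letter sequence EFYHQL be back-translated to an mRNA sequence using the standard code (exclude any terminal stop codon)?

192

Glu: 2 codons.
Phe: 2 codons.
Tyr: 2 codons.
His: 2 codons.
Gln: 2 codons.
Leu: 6 codons.
2 × 2 × 2 × 2 × 2 × 6 = 192.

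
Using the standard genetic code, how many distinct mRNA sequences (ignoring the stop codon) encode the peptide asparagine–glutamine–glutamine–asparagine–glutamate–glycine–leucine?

768

Asn: 2 codons.
Gln: 2 codons.
Gln: 2 codons.
Asn: 2 codons.
Glu: 2 codons.
Gly: 4 codons.
Leu: 6 codons.
2 × 2 × 2 × 2 × 2 × 4 × 6 = 768.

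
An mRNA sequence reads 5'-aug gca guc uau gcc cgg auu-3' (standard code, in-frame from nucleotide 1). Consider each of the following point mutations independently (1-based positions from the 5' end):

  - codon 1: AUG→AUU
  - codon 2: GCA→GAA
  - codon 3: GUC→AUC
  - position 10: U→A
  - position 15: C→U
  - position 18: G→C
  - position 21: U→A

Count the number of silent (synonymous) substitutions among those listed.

3

Codon 1: AUG (Met) → AUU (Ile) — missense.
Codon 2: GCA (Ala) → GAA (Glu) — missense.
Codon 3: GUC (Val) → AUC (Ile) — missense.
Codon 4: UAU (Tyr) → AAU (Asn) — missense.
Codon 5: GCC (Ala) → GCU (Ala) — synonymous.
Codon 6: CGG (Arg) → CGC (Arg) — synonymous.
Codon 7: AUU (Ile) → AUA (Ile) — synonymous.
Synonymous: 3 of 7.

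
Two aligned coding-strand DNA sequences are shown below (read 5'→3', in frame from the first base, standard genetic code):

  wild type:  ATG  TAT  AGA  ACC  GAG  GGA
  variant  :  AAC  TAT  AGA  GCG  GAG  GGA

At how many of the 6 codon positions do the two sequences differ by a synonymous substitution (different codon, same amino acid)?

0

Codon 1: ATG Met / AAC Asn — nonsynonymous.
Codon 2: TAT Tyr / TAT Tyr — identical.
Codon 3: AGA Arg / AGA Arg — identical.
Codon 4: ACC Thr / GCG Ala — nonsynonymous.
Codon 5: GAG Glu / GAG Glu — identical.
Codon 6: GGA Gly / GGA Gly — identical.
Synonymous differences: 0.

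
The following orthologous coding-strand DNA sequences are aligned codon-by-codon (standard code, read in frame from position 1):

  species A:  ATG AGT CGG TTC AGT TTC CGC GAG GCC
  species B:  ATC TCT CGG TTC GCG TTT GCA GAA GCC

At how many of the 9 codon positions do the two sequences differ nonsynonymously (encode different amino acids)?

Codon 1: ATG Met / ATC Ile — nonsynonymous.
Codon 2: AGT Ser / TCT Ser — synonymous.
Codon 3: CGG Arg / CGG Arg — identical.
Codon 4: TTC Phe / TTC Phe — identical.
Codon 5: AGT Ser / GCG Ala — nonsynonymous.
Codon 6: TTC Phe / TTT Phe — synonymous.
Codon 7: CGC Arg / GCA Ala — nonsynonymous.
Codon 8: GAG Glu / GAA Glu — synonymous.
Codon 9: GCC Ala / GCC Ala — identical.
Nonsynonymous differences: 3.

3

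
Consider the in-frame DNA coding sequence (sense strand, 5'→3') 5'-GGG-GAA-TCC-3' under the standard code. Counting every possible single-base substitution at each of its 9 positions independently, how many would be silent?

Codon 1 (GGG, Gly): 3 synonymous substitutions.
Codon 2 (GAA, Glu): 1 synonymous substitution.
Codon 3 (TCC, Ser): 3 synonymous substitutions.
Total: 3 + 1 + 3 = 7.

7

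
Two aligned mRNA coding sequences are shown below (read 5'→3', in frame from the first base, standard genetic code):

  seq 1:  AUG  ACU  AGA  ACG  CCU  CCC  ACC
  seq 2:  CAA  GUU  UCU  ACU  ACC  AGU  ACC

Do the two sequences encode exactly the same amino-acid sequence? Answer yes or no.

no

Codon 1: AUG Met / CAA Gln — nonsynonymous.
Codon 2: ACU Thr / GUU Val — nonsynonymous.
Codon 3: AGA Arg / UCU Ser — nonsynonymous.
Codon 4: ACG Thr / ACU Thr — synonymous.
Codon 5: CCU Pro / ACC Thr — nonsynonymous.
Codon 6: CCC Pro / AGU Ser — nonsynonymous.
Codon 7: ACC Thr / ACC Thr — identical.
Nonsynonymous differences: 5 → different protein.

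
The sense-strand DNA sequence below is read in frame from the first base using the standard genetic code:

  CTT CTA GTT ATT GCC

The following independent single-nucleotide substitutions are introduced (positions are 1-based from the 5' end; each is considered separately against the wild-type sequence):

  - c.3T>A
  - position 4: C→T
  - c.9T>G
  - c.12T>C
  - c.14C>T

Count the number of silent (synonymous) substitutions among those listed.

Codon 1: CTT (Leu) → CTA (Leu) — synonymous.
Codon 2: CTA (Leu) → TTA (Leu) — synonymous.
Codon 3: GTT (Val) → GTG (Val) — synonymous.
Codon 4: ATT (Ile) → ATC (Ile) — synonymous.
Codon 5: GCC (Ala) → GTC (Val) — missense.
Synonymous: 4 of 5.

4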